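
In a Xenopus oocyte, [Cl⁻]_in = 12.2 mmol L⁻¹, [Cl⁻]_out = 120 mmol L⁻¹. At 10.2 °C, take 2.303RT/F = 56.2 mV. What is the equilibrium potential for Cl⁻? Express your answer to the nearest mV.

E = (56.2/z) · log₁₀([Cl⁻]_out/[Cl⁻]_in) with z = -1.
For an anion, dividing by z = -1 reverses the sign.
= (56.2/-1) · log₁₀(120/12.2) = -56.20 · log₁₀(9.836)
= -56.20 · (0.9928) = -55.80 mV

-56 mV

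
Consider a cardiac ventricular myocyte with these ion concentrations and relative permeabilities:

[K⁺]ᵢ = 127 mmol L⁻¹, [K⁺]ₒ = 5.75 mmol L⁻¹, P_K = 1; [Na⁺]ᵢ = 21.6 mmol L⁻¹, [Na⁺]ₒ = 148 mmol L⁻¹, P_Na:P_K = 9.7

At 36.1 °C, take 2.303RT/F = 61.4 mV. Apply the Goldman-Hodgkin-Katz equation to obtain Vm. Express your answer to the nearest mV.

39 mV

Vm = 61.4 · log₁₀[(Σ P·[cation]ₒ + Σ P·[anion]ᵢ) / (Σ P·[cation]ᵢ + Σ P·[anion]ₒ)]
Numerator = 1×5.75 + 9.7×148 = 1441
Denominator = 1×127 + 9.7×21.6 = 336.5
Vm = 61.4 · log₁₀(4.2831) = 61.4 × (0.6318) = 38.79 mV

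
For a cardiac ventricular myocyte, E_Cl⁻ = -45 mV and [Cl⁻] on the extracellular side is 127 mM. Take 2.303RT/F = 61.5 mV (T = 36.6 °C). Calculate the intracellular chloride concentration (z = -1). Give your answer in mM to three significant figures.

23.6 mM

Nernst: E = (61.5/-1) · log₁₀([out]/[in]), so log₁₀([out]/[in]) = -45.0 × -1 / 61.5 = 0.7317.
[out]/[in] = 10^(0.7317) = 5.391.
[in] = 127 / 5.391 = 23.56 mM.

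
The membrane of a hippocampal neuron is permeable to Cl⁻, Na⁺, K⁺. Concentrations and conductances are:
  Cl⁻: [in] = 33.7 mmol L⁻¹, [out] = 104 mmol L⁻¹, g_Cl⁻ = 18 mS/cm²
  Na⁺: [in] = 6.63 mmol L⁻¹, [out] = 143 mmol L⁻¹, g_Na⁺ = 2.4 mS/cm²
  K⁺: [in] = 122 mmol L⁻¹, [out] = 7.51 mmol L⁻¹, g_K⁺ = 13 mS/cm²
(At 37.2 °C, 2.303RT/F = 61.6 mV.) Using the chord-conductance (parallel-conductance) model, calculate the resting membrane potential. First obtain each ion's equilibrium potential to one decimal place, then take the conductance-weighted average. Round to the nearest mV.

E_Cl⁻ = (61.6/-1)·log₁₀(104/33.7) = -30.1 mV
E_Na⁺ = (61.6/1)·log₁₀(143/6.63) = 82.2 mV
E_K⁺ = (61.6/1)·log₁₀(7.51/122) = -74.6 mV
Vm = (Σ gᵢEᵢ)/(Σ gᵢ) = (18·-30.1 + 2.4·82.2 + 13·-74.6) / (18 + 2.4 + 13)
= -1314.32 / 33.4 = -39.35 mV

-39 mV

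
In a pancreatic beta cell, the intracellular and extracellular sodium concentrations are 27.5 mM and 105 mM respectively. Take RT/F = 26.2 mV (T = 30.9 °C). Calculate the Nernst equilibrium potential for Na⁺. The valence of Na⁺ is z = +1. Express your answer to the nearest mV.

35 mV

E = (26.2/z) · ln([Na⁺]_out/[Na⁺]_in) with z = +1.
= (26.2/1) · ln(105/27.5) = 26.20 · ln(3.818)
= 26.20 · (1.3398) = 35.10 mV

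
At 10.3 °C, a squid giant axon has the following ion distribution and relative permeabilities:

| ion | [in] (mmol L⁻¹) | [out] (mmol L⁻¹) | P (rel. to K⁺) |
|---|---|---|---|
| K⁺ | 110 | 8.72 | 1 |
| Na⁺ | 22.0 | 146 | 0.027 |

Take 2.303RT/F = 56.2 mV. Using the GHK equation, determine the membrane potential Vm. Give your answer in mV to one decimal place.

-52.9 mV

Vm = 56.2 · log₁₀[(Σ P·[cation]ₒ + Σ P·[anion]ᵢ) / (Σ P·[cation]ᵢ + Σ P·[anion]ₒ)]
Numerator = 1×8.72 + 0.027×146 = 12.66
Denominator = 1×110 + 0.027×22.0 = 110.6
Vm = 56.2 · log₁₀(0.11449) = 56.2 × (-0.9412) = -52.90 mV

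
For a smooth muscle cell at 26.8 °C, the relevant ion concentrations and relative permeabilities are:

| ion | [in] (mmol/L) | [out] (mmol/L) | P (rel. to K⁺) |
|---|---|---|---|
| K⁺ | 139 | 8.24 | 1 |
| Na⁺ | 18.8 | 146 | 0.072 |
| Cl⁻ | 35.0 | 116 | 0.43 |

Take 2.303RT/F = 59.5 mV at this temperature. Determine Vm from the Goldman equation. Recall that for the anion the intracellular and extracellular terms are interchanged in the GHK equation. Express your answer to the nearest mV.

Vm = 59.5 · log₁₀[(Σ P·[cation]ₒ + Σ P·[anion]ᵢ) / (Σ P·[cation]ᵢ + Σ P·[anion]ₒ)]
Numerator = 1×8.24 + 0.072×146 + 0.43×35.0 = 33.8
Denominator = 1×139 + 0.072×18.8 + 0.43×116 = 190.2
Vm = 59.5 · log₁₀(0.17769) = 59.5 × (-0.7503) = -44.65 mV

-45 mV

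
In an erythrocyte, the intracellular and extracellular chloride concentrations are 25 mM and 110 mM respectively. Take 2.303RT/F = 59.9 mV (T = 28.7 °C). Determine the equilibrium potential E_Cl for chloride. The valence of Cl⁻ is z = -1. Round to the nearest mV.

-39 mV

E = (59.9/z) · log₁₀([Cl⁻]_out/[Cl⁻]_in) with z = -1.
For an anion, dividing by z = -1 reverses the sign.
= (59.9/-1) · log₁₀(110/25) = -59.90 · log₁₀(4.4)
= -59.90 · (0.6435) = -38.54 mV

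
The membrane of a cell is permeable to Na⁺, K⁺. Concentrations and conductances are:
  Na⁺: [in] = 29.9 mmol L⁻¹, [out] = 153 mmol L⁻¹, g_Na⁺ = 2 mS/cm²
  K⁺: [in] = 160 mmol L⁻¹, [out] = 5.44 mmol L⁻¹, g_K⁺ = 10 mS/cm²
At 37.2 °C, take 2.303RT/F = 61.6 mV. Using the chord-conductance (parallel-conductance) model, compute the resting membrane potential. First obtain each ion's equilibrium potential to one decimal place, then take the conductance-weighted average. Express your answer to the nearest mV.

E_Na⁺ = (61.6/1)·log₁₀(153/29.9) = 43.7 mV
E_K⁺ = (61.6/1)·log₁₀(5.44/160) = -90.5 mV
Vm = (Σ gᵢEᵢ)/(Σ gᵢ) = (2·43.7 + 10·-90.5) / (2 + 10)
= -817.60 / 12 = -68.13 mV

-68 mV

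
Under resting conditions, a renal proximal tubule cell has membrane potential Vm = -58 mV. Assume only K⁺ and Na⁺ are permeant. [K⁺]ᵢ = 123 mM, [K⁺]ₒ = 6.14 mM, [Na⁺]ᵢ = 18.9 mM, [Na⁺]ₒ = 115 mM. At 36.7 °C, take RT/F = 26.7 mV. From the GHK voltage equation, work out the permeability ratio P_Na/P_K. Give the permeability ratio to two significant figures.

0.070

Let α = P_Na/P_K. GHK: Vm = 26.7·ln[(Kₒ + α·Naₒ)/(Kᵢ + α·Naᵢ)].
e^(Vm/26.7) = e^(-58.0/26.7) = 0.11392
So 0.11392·(Kᵢ + α·Naᵢ) = Kₒ + α·Naₒ → α = (0.11392·123.0 − 6.14) / (115.0 − 0.11392·18.9)
α = (14.01 − 6.14) / (115.0 − 2.153) = 7.872/112.8 = 0.06976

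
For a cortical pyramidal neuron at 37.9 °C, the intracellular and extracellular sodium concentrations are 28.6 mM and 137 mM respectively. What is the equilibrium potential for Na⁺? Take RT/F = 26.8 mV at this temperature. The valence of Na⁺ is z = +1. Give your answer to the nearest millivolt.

E = (26.8/z) · ln([Na⁺]_out/[Na⁺]_in) with z = +1.
= (26.8/1) · ln(137/28.6) = 26.80 · ln(4.79)
= 26.80 · (1.5666) = 41.98 mV

42 mV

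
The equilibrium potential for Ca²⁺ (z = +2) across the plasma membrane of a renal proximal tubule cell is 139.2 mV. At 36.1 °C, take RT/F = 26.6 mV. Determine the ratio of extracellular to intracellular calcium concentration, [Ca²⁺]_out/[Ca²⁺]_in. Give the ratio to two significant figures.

ln([out]/[in]) = E·z/(26.6) = 139.2 × 2 / 26.6 = 10.4662
[out]/[in] = e^(10.4662) = 3.511e+04

35000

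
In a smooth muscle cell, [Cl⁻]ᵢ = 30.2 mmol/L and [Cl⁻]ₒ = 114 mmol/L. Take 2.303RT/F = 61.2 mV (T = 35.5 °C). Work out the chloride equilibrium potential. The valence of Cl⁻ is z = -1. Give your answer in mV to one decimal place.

E = (61.2/z) · log₁₀([Cl⁻]_out/[Cl⁻]_in) with z = -1.
For an anion, dividing by z = -1 reverses the sign.
= (61.2/-1) · log₁₀(114/30.2) = -61.20 · log₁₀(3.775)
= -61.20 · (0.5769) = -35.31 mV

-35.3 mV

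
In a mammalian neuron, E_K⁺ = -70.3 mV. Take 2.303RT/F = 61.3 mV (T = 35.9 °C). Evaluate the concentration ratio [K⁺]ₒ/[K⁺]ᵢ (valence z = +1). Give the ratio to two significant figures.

log₁₀([out]/[in]) = E·z/(61.3) = -70.3 × 1 / 61.3 = -1.1468
[out]/[in] = 10^(-1.1468) = 0.07132

0.071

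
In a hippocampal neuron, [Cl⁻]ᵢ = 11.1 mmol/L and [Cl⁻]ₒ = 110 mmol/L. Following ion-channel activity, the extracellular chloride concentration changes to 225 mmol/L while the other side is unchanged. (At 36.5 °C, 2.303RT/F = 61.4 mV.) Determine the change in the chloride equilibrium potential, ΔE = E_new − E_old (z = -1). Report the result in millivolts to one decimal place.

E_old = (61.4/-1)·log₁₀(110/11.1) = -61.16 mV
E_new = (61.4/-1)·log₁₀(225/11.1) = -80.24 mV
ΔE = -80.24 − (-61.16) = -19.08 mV

-19.1 mV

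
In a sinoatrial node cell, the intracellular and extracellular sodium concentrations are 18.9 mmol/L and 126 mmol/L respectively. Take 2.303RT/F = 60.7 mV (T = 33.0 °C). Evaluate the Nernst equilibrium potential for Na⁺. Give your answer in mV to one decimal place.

50.0 mV

E = (60.7/z) · log₁₀([Na⁺]_out/[Na⁺]_in) with z = +1.
= (60.7/1) · log₁₀(126/18.9) = 60.70 · log₁₀(6.667)
= 60.70 · (0.8239) = 50.01 mV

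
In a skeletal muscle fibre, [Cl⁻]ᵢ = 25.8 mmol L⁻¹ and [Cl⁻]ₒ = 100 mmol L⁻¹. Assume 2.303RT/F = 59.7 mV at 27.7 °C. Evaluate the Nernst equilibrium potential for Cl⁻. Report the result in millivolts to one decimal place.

E = (59.7/z) · log₁₀([Cl⁻]_out/[Cl⁻]_in) with z = -1.
For an anion, dividing by z = -1 reverses the sign.
= (59.7/-1) · log₁₀(100/25.8) = -59.70 · log₁₀(3.876)
= -59.70 · (0.5884) = -35.13 mV

-35.1 mV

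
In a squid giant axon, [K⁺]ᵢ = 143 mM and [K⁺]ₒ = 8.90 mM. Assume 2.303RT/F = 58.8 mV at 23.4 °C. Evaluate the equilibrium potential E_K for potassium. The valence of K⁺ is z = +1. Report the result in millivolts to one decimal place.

-70.9 mV

E = (58.8/z) · log₁₀([K⁺]_out/[K⁺]_in) with z = +1.
= (58.8/1) · log₁₀(8.90/143) = 58.80 · log₁₀(0.06224)
= 58.80 · (-1.2059) = -70.91 mV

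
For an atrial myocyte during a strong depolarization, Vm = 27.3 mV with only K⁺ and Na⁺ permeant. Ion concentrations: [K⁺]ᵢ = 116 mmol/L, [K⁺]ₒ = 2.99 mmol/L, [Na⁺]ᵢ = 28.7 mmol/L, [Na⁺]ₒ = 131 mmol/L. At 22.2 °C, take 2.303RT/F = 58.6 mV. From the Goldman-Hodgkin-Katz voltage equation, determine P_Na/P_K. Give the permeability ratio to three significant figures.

Let α = P_Na/P_K. GHK: Vm = 58.6·log₁₀[(Kₒ + α·Naₒ)/(Kᵢ + α·Naᵢ)].
10^(Vm/58.6) = 10^(27.3/58.6) = 2.9233
So 2.9233·(Kᵢ + α·Naᵢ) = Kₒ + α·Naₒ → α = (2.9233·116.0 − 2.99) / (131.0 − 2.9233·28.7)
α = (339.1 − 2.99) / (131.0 − 83.9) = 336.1/47.1 = 7.136

7.14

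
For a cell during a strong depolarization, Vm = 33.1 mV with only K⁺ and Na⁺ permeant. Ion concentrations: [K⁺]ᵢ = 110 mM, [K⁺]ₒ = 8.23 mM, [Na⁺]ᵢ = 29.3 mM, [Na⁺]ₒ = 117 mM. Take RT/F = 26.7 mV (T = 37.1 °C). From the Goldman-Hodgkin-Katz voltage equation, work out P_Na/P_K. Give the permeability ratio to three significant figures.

23.6

Let α = P_Na/P_K. GHK: Vm = 26.7·ln[(Kₒ + α·Naₒ)/(Kᵢ + α·Naᵢ)].
e^(Vm/26.7) = e^(33.1/26.7) = 3.4546
So 3.4546·(Kᵢ + α·Naᵢ) = Kₒ + α·Naₒ → α = (3.4546·110.0 − 8.23) / (117.0 − 3.4546·29.3)
α = (380 − 8.23) / (117.0 − 101.2) = 371.8/15.78 = 23.56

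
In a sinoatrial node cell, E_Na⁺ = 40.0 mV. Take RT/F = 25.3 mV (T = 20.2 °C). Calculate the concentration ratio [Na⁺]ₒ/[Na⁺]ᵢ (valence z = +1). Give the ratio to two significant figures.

ln([out]/[in]) = E·z/(25.3) = 40.0 × 1 / 25.3 = 1.5810
[out]/[in] = e^(1.5810) = 4.86

4.9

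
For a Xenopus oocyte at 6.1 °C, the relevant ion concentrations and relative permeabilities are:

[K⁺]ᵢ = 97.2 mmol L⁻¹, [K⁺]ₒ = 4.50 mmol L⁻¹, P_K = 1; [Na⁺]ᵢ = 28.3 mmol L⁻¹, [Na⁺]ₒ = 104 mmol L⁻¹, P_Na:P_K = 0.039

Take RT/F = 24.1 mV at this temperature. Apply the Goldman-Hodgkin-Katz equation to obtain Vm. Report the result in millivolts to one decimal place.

-58.8 mV

Vm = 24.1 · ln[(Σ P·[cation]ₒ + Σ P·[anion]ᵢ) / (Σ P·[cation]ᵢ + Σ P·[anion]ₒ)]
Numerator = 1×4.50 + 0.039×104 = 8.556
Denominator = 1×97.2 + 0.039×28.3 = 98.3
Vm = 24.1 · ln(0.087036) = 24.1 × (-2.4414) = -58.84 mV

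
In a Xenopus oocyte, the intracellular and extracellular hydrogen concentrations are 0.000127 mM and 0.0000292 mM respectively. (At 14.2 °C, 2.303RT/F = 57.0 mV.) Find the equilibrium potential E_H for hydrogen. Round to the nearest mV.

E = (57.0/z) · log₁₀([H⁺]_out/[H⁺]_in) with z = +1.
= (57.0/1) · log₁₀(0.0000292/0.000127) = 57.00 · log₁₀(0.2299)
= 57.00 · (-0.6384) = -36.39 mV

-36 mV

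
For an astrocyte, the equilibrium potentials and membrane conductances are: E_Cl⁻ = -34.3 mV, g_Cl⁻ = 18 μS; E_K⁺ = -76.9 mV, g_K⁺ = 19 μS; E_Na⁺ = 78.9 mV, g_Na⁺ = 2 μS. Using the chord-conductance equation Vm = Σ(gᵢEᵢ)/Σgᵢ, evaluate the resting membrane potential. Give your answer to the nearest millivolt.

Σ gᵢEᵢ = 18·(-34.3) + 19·(-76.9) + 2·(78.9) = -1920.70
Σ gᵢ = 18 + 19 + 2 = 39
Vm = -1920.70 / 39 = -49.25 mV

-49 mV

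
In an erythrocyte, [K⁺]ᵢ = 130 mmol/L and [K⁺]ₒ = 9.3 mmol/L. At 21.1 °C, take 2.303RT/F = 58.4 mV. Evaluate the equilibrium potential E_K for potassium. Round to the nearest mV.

-67 mV

E = (58.4/z) · log₁₀([K⁺]_out/[K⁺]_in) with z = +1.
= (58.4/1) · log₁₀(9.3/130) = 58.40 · log₁₀(0.07154)
= 58.40 · (-1.1455) = -66.89 mV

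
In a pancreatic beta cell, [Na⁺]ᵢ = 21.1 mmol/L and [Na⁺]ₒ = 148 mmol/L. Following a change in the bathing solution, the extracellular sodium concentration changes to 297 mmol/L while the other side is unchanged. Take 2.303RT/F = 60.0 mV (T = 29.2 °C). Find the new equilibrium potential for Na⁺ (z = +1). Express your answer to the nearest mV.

69 mV

After the shift: [Na⁺]_out = 297, [Na⁺]_in = 21.1 mmol/L.
E_new = (60.0/1)·log₁₀(297/21.1) = 60.00 · (1.1485) = 68.91 mV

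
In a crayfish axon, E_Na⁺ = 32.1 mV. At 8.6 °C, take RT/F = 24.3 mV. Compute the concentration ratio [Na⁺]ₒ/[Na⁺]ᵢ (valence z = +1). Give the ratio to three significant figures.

ln([out]/[in]) = E·z/(24.3) = 32.1 × 1 / 24.3 = 1.3210
[out]/[in] = e^(1.3210) = 3.747

3.75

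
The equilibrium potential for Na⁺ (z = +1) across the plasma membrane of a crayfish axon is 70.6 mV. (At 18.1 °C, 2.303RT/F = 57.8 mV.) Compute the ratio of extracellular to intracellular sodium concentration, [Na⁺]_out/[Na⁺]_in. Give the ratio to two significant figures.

log₁₀([out]/[in]) = E·z/(57.8) = 70.6 × 1 / 57.8 = 1.2215
[out]/[in] = 10^(1.2215) = 16.65

17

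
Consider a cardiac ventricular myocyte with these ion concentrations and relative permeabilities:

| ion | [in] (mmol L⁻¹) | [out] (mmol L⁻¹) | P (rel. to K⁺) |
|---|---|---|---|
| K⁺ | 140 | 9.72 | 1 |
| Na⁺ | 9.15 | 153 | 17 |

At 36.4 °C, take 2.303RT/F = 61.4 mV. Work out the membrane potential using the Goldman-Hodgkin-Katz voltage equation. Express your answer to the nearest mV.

58 mV

Vm = 61.4 · log₁₀[(Σ P·[cation]ₒ + Σ P·[anion]ᵢ) / (Σ P·[cation]ᵢ + Σ P·[anion]ₒ)]
Numerator = 1×9.72 + 17×153 = 2611
Denominator = 1×140 + 17×9.15 = 295.6
Vm = 61.4 · log₁₀(8.8334) = 61.4 × (0.9461) = 58.09 mV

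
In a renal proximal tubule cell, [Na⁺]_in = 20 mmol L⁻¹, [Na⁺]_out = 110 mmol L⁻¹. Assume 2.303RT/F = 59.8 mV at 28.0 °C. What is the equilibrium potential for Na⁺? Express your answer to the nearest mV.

44 mV

E = (59.8/z) · log₁₀([Na⁺]_out/[Na⁺]_in) with z = +1.
= (59.8/1) · log₁₀(110/20) = 59.80 · log₁₀(5.5)
= 59.80 · (0.7404) = 44.27 mV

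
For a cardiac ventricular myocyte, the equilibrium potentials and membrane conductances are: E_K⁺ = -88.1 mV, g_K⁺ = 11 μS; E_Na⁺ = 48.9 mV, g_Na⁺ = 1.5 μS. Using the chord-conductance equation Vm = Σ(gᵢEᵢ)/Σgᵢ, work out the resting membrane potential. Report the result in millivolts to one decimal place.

-71.7 mV

Σ gᵢEᵢ = 11·(-88.1) + 1.5·(48.9) = -895.75
Σ gᵢ = 11 + 1.5 = 12.5
Vm = -895.75 / 12.5 = -71.66 mV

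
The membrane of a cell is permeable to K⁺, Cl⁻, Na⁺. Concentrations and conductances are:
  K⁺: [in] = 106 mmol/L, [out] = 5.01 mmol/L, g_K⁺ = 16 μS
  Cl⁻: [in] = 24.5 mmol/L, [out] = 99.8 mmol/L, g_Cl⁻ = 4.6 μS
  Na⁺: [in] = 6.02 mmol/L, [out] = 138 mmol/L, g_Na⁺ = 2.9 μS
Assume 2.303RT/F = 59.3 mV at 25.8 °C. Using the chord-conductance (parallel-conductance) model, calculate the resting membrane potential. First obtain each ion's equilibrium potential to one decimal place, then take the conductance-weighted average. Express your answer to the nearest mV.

-51 mV

E_K⁺ = (59.3/1)·log₁₀(5.01/106) = -78.6 mV
E_Cl⁻ = (59.3/-1)·log₁₀(99.8/24.5) = -36.2 mV
E_Na⁺ = (59.3/1)·log₁₀(138/6.02) = 80.7 mV
Vm = (Σ gᵢEᵢ)/(Σ gᵢ) = (16·-78.6 + 4.6·-36.2 + 2.9·80.7) / (16 + 4.6 + 2.9)
= -1190.09 / 23.5 = -50.64 mV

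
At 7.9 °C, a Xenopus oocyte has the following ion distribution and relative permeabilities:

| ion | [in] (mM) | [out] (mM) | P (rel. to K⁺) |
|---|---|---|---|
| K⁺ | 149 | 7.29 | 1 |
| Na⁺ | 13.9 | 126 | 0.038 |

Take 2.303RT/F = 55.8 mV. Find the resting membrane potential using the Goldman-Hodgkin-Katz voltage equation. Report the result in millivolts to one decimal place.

Vm = 55.8 · log₁₀[(Σ P·[cation]ₒ + Σ P·[anion]ᵢ) / (Σ P·[cation]ᵢ + Σ P·[anion]ₒ)]
Numerator = 1×7.29 + 0.038×126 = 12.08
Denominator = 1×149 + 0.038×13.9 = 149.5
Vm = 55.8 · log₁₀(0.080774) = 55.8 × (-1.0927) = -60.97 mV

-61.0 mV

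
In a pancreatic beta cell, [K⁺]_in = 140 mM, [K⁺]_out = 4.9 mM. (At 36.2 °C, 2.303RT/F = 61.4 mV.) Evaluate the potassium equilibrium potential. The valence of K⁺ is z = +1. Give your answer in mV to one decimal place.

E = (61.4/z) · log₁₀([K⁺]_out/[K⁺]_in) with z = +1.
= (61.4/1) · log₁₀(4.9/140) = 61.40 · log₁₀(0.035)
= 61.40 · (-1.4559) = -89.39 mV

-89.4 mV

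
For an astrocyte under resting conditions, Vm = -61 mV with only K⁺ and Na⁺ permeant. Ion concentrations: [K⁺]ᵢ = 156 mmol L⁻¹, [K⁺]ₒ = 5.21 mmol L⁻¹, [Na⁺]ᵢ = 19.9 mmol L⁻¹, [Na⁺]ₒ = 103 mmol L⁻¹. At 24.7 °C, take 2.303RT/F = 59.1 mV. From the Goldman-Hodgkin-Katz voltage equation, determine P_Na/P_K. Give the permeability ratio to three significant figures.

Let α = P_Na/P_K. GHK: Vm = 59.1·log₁₀[(Kₒ + α·Naₒ)/(Kᵢ + α·Naᵢ)].
10^(Vm/59.1) = 10^(-61.0/59.1) = 0.092865
So 0.092865·(Kᵢ + α·Naᵢ) = Kₒ + α·Naₒ → α = (0.092865·156.0 − 5.21) / (103.0 − 0.092865·19.9)
α = (14.49 − 5.21) / (103.0 − 1.848) = 9.277/101.2 = 0.09171

0.0917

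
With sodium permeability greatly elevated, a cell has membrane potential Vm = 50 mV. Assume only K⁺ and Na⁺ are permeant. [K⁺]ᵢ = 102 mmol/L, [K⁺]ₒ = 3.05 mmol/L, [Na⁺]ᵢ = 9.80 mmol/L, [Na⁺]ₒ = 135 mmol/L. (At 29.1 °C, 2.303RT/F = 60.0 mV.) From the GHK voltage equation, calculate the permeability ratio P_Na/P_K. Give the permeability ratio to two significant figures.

Let α = P_Na/P_K. GHK: Vm = 60.0·log₁₀[(Kₒ + α·Naₒ)/(Kᵢ + α·Naᵢ)].
10^(Vm/60.0) = 10^(50.0/60.0) = 6.8129
So 6.8129·(Kᵢ + α·Naᵢ) = Kₒ + α·Naₒ → α = (6.8129·102.0 − 3.05) / (135.0 − 6.8129·9.8)
α = (694.9 − 3.05) / (135.0 − 66.77) = 691.9/68.23 = 10.14

10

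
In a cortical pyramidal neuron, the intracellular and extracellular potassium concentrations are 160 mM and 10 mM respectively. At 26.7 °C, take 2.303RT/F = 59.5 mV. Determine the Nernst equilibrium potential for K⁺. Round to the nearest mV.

-72 mV

E = (59.5/z) · log₁₀([K⁺]_out/[K⁺]_in) with z = +1.
= (59.5/1) · log₁₀(10/160) = 59.50 · log₁₀(0.0625)
= 59.50 · (-1.2041) = -71.65 mV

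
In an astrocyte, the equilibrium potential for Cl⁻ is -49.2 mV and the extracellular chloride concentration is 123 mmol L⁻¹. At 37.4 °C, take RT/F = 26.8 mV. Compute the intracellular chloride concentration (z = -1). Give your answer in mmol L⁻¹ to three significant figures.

Nernst: E = (26.8/-1) · ln([out]/[in]), so ln([out]/[in]) = -49.2 × -1 / 26.8 = 1.8358.
[out]/[in] = e^(1.8358) = 6.27.
[in] = 123 / 6.27 = 19.62 mmol L⁻¹.

19.6 mmol L⁻¹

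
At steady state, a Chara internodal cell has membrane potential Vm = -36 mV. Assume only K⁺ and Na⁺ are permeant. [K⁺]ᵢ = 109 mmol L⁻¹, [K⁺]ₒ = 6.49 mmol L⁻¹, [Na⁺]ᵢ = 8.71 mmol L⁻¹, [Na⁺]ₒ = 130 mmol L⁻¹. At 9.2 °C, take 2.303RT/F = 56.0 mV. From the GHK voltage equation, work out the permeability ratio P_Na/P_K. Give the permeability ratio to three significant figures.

Let α = P_Na/P_K. GHK: Vm = 56.0·log₁₀[(Kₒ + α·Naₒ)/(Kᵢ + α·Naᵢ)].
10^(Vm/56.0) = 10^(-36.0/56.0) = 0.22758
So 0.22758·(Kᵢ + α·Naᵢ) = Kₒ + α·Naₒ → α = (0.22758·109.0 − 6.49) / (130.0 − 0.22758·8.71)
α = (24.81 − 6.49) / (130.0 − 1.982) = 18.32/128 = 0.1431

0.143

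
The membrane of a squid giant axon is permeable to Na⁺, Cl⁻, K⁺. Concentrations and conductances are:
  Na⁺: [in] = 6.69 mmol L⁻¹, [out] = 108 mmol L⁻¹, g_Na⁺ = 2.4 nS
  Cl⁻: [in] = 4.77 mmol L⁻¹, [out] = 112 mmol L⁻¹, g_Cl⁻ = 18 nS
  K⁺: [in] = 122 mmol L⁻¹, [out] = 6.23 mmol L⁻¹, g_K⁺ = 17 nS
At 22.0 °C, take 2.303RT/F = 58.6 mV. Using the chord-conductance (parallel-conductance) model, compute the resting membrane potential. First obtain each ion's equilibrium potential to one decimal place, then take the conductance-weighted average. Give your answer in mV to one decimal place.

-68.5 mV

E_Na⁺ = (58.6/1)·log₁₀(108/6.69) = 70.8 mV
E_Cl⁻ = (58.6/-1)·log₁₀(112/4.77) = -80.3 mV
E_K⁺ = (58.6/1)·log₁₀(6.23/122) = -75.7 mV
Vm = (Σ gᵢEᵢ)/(Σ gᵢ) = (2.4·70.8 + 18·-80.3 + 17·-75.7) / (2.4 + 18 + 17)
= -2562.38 / 37.4 = -68.51 mV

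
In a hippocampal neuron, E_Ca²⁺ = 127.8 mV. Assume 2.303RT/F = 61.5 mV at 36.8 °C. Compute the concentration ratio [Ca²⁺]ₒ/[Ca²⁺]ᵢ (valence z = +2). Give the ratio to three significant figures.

14300

log₁₀([out]/[in]) = E·z/(61.5) = 127.8 × 2 / 61.5 = 4.1561
[out]/[in] = 10^(4.1561) = 1.433e+04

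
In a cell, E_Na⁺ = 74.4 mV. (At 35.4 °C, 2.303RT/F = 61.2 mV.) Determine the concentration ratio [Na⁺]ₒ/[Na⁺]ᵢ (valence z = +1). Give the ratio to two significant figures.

16

log₁₀([out]/[in]) = E·z/(61.2) = 74.4 × 1 / 61.2 = 1.2157
[out]/[in] = 10^(1.2157) = 16.43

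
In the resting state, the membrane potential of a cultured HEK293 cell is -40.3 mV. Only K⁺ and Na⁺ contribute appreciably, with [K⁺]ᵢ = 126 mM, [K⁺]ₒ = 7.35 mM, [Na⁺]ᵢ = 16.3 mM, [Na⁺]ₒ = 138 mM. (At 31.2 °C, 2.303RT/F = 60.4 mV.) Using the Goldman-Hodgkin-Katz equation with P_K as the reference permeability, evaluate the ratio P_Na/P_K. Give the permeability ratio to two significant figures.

0.15

Let α = P_Na/P_K. GHK: Vm = 60.4·log₁₀[(Kₒ + α·Naₒ)/(Kᵢ + α·Naᵢ)].
10^(Vm/60.4) = 10^(-40.3/60.4) = 0.21517
So 0.21517·(Kᵢ + α·Naᵢ) = Kₒ + α·Naₒ → α = (0.21517·126.0 − 7.35) / (138.0 − 0.21517·16.3)
α = (27.11 − 7.35) / (138.0 − 3.507) = 19.76/134.5 = 0.1469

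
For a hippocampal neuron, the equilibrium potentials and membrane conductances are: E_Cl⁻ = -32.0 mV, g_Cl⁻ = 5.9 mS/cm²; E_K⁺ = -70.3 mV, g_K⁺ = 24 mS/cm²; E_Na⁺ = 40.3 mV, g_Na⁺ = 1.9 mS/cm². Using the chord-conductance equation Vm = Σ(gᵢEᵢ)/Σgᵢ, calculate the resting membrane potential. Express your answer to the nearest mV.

-57 mV

Σ gᵢEᵢ = 5.9·(-32.0) + 24·(-70.3) + 1.9·(40.3) = -1799.43
Σ gᵢ = 5.9 + 24 + 1.9 = 31.8
Vm = -1799.43 / 31.8 = -56.59 mV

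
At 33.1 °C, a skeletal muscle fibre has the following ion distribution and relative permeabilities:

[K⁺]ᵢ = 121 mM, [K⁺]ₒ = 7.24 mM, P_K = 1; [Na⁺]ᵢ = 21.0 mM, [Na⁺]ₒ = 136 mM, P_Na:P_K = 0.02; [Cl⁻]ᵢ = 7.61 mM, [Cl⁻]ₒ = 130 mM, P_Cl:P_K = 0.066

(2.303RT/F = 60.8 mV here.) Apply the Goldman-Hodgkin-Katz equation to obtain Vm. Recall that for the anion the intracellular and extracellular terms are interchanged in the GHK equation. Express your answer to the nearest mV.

-67 mV

Vm = 60.8 · log₁₀[(Σ P·[cation]ₒ + Σ P·[anion]ᵢ) / (Σ P·[cation]ᵢ + Σ P·[anion]ₒ)]
Numerator = 1×7.24 + 0.02×136 + 0.066×7.61 = 10.46
Denominator = 1×121 + 0.02×21.0 + 0.066×130 = 130
Vm = 60.8 · log₁₀(0.080479) = 60.8 × (-1.0943) = -66.53 mV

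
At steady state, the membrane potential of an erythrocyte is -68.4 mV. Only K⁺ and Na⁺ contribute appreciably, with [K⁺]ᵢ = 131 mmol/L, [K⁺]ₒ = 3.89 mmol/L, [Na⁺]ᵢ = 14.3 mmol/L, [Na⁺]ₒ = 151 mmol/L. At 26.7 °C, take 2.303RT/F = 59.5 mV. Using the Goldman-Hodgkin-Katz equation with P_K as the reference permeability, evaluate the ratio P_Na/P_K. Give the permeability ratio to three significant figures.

0.0360

Let α = P_Na/P_K. GHK: Vm = 59.5·log₁₀[(Kₒ + α·Naₒ)/(Kᵢ + α·Naᵢ)].
10^(Vm/59.5) = 10^(-68.4/59.5) = 0.070863
So 0.070863·(Kᵢ + α·Naᵢ) = Kₒ + α·Naₒ → α = (0.070863·131.0 − 3.89) / (151.0 − 0.070863·14.3)
α = (9.283 − 3.89) / (151.0 − 1.013) = 5.393/150 = 0.03596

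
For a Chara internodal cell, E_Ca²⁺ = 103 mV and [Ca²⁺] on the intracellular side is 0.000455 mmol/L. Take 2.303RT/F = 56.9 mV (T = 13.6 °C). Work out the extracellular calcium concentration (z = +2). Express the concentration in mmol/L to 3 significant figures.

Nernst: E = (56.9/2) · log₁₀([out]/[in]), so log₁₀([out]/[in]) = 103.0 × 2 / 56.9 = 3.6204.
[out]/[in] = 10^(3.6204) = 4172.
[out] = 4172 × 0.000455 = 1.898 mmol/L.

1.90 mmol/L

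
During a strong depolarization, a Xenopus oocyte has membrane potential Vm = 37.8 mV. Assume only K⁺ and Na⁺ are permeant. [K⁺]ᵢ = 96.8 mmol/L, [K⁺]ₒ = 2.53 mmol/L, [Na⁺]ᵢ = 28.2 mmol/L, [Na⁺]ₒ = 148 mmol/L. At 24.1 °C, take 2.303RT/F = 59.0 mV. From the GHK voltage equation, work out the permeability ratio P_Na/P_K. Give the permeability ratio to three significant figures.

17.0

Let α = P_Na/P_K. GHK: Vm = 59.0·log₁₀[(Kₒ + α·Naₒ)/(Kᵢ + α·Naᵢ)].
10^(Vm/59.0) = 10^(37.8/59.0) = 4.372
So 4.372·(Kᵢ + α·Naᵢ) = Kₒ + α·Naₒ → α = (4.372·96.8 − 2.53) / (148.0 − 4.372·28.2)
α = (423.2 − 2.53) / (148.0 − 123.3) = 420.7/24.71 = 17.02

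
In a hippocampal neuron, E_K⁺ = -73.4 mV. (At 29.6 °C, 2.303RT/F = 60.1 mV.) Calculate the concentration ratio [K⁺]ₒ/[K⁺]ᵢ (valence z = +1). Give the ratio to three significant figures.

log₁₀([out]/[in]) = E·z/(60.1) = -73.4 × 1 / 60.1 = -1.2213
[out]/[in] = 10^(-1.2213) = 0.06008

0.0601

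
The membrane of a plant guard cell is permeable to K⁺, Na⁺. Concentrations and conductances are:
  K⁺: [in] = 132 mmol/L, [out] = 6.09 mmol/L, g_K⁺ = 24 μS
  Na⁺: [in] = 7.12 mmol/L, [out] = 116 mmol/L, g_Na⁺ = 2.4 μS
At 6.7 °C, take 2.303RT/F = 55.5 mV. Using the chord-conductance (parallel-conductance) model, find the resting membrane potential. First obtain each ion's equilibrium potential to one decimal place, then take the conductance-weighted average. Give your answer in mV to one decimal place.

E_K⁺ = (55.5/1)·log₁₀(6.09/132) = -74.1 mV
E_Na⁺ = (55.5/1)·log₁₀(116/7.12) = 67.3 mV
Vm = (Σ gᵢEᵢ)/(Σ gᵢ) = (24·-74.1 + 2.4·67.3) / (24 + 2.4)
= -1616.88 / 26.4 = -61.25 mV

-61.2 mV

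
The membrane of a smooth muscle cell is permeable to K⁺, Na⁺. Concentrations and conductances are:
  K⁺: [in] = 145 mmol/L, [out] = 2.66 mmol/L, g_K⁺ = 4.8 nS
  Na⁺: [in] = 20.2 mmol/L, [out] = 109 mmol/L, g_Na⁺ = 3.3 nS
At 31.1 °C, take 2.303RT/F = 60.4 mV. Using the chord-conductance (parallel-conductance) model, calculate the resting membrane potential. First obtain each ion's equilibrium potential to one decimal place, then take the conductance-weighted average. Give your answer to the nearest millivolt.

E_K⁺ = (60.4/1)·log₁₀(2.66/145) = -104.9 mV
E_Na⁺ = (60.4/1)·log₁₀(109/20.2) = 44.2 mV
Vm = (Σ gᵢEᵢ)/(Σ gᵢ) = (4.8·-104.9 + 3.3·44.2) / (4.8 + 3.3)
= -357.66 / 8.1 = -44.16 mV

-44 mV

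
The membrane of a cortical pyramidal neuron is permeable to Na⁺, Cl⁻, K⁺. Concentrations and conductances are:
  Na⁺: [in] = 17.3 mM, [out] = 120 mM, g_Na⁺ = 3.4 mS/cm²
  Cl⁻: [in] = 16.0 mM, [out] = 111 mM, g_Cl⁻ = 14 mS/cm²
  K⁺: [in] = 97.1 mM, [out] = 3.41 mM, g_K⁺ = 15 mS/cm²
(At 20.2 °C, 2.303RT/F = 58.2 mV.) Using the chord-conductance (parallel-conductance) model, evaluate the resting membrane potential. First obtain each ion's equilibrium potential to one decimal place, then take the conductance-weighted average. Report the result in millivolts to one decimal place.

E_Na⁺ = (58.2/1)·log₁₀(120/17.3) = 49.0 mV
E_Cl⁻ = (58.2/-1)·log₁₀(111/16.0) = -49.0 mV
E_K⁺ = (58.2/1)·log₁₀(3.41/97.1) = -84.6 mV
Vm = (Σ gᵢEᵢ)/(Σ gᵢ) = (3.4·49.0 + 14·-49.0 + 15·-84.6) / (3.4 + 14 + 15)
= -1788.40 / 32.4 = -55.20 mV

-55.2 mV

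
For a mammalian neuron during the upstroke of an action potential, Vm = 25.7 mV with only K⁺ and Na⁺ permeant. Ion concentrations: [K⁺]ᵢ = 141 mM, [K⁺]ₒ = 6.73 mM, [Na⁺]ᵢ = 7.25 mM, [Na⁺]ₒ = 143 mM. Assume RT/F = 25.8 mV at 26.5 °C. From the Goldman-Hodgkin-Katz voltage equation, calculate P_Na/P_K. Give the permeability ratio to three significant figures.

Let α = P_Na/P_K. GHK: Vm = 25.8·ln[(Kₒ + α·Naₒ)/(Kᵢ + α·Naᵢ)].
e^(Vm/25.8) = e^(25.7/25.8) = 2.7078
So 2.7078·(Kᵢ + α·Naᵢ) = Kₒ + α·Naₒ → α = (2.7078·141.0 − 6.73) / (143.0 − 2.7078·7.25)
α = (381.8 − 6.73) / (143.0 − 19.63) = 375.1/123.4 = 3.04

3.04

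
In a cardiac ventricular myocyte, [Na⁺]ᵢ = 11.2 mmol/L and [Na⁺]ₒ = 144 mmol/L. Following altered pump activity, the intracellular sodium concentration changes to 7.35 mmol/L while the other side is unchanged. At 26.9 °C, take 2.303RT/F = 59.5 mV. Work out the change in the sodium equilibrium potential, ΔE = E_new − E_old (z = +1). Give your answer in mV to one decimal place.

E_old = (59.5/1)·log₁₀(144/11.2) = 65.99 mV
E_new = (59.5/1)·log₁₀(144/7.35) = 76.88 mV
ΔE = 76.88 − (65.99) = 10.88 mV

10.9 mV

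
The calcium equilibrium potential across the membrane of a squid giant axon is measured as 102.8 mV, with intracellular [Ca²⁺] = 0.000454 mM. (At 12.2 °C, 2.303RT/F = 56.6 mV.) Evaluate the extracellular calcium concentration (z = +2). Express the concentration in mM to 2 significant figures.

Nernst: E = (56.6/2) · log₁₀([out]/[in]), so log₁₀([out]/[in]) = 102.8 × 2 / 56.6 = 3.6325.
[out]/[in] = 10^(3.6325) = 4291.
[out] = 4291 × 0.000454 = 1.948 mM.

1.9 mM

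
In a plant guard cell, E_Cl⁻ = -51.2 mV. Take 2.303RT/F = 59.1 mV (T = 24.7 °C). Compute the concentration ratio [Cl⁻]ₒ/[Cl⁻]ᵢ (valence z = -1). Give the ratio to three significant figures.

7.35

log₁₀([out]/[in]) = E·z/(59.1) = -51.2 × -1 / 59.1 = 0.8663
[out]/[in] = 10^(0.8663) = 7.351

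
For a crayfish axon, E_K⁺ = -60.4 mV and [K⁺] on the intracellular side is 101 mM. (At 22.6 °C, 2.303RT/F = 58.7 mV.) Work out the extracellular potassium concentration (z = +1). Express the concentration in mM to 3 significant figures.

Nernst: E = (58.7/1) · log₁₀([out]/[in]), so log₁₀([out]/[in]) = -60.4 × 1 / 58.7 = -1.0290.
[out]/[in] = 10^(-1.0290) = 0.09355.
[out] = 0.09355 × 101 = 9.448 mM.

9.45 mM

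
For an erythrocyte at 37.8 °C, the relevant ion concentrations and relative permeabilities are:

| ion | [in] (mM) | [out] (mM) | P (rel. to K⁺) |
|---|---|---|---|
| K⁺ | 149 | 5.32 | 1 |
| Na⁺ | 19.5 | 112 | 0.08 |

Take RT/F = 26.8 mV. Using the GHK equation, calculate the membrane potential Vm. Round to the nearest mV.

-63 mV

Vm = 26.8 · ln[(Σ P·[cation]ₒ + Σ P·[anion]ᵢ) / (Σ P·[cation]ᵢ + Σ P·[anion]ₒ)]
Numerator = 1×5.32 + 0.08×112 = 14.28
Denominator = 1×149 + 0.08×19.5 = 150.6
Vm = 26.8 · ln(0.094846) = 26.8 × (-2.3555) = -63.13 mV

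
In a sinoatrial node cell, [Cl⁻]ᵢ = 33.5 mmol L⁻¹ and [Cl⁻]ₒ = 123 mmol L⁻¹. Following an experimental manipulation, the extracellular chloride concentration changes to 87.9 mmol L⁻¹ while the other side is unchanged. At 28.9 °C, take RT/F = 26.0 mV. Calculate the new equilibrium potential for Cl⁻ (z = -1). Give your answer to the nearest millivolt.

After the shift: [Cl⁻]_out = 87.9, [Cl⁻]_in = 33.5 mmol L⁻¹.
E_new = (26.0/-1)·ln(87.9/33.5) = -26.00 · (0.9647) = -25.08 mV

-25 mV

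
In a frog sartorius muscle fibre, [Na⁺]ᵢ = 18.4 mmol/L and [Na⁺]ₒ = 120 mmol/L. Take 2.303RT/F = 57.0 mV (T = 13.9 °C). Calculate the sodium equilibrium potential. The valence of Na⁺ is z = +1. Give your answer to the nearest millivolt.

46 mV

E = (57.0/z) · log₁₀([Na⁺]_out/[Na⁺]_in) with z = +1.
= (57.0/1) · log₁₀(120/18.4) = 57.00 · log₁₀(6.522)
= 57.00 · (0.8144) = 46.42 mV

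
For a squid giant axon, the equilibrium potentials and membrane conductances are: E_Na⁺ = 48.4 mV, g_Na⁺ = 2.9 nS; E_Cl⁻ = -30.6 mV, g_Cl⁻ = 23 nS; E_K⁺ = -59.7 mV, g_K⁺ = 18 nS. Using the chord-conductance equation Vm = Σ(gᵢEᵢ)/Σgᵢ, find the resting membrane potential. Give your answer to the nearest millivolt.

Σ gᵢEᵢ = 2.9·(48.4) + 23·(-30.6) + 18·(-59.7) = -1638.04
Σ gᵢ = 2.9 + 23 + 18 = 43.9
Vm = -1638.04 / 43.9 = -37.31 mV

-37 mV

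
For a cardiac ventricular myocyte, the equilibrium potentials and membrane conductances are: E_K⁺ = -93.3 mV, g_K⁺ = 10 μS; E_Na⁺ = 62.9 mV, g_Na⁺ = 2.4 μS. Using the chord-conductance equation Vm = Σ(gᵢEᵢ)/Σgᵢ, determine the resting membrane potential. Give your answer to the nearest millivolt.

Σ gᵢEᵢ = 10·(-93.3) + 2.4·(62.9) = -782.04
Σ gᵢ = 10 + 2.4 = 12.4
Vm = -782.04 / 12.4 = -63.07 mV

-63 mV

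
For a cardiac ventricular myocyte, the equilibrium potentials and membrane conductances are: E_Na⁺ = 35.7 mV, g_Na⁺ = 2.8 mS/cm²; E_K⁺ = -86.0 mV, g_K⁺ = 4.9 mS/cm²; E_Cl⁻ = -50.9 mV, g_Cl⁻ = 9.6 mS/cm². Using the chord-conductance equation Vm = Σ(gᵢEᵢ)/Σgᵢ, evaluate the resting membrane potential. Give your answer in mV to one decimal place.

Σ gᵢEᵢ = 2.8·(35.7) + 4.9·(-86.0) + 9.6·(-50.9) = -810.08
Σ gᵢ = 2.8 + 4.9 + 9.6 = 17.3
Vm = -810.08 / 17.3 = -46.83 mV

-46.8 mV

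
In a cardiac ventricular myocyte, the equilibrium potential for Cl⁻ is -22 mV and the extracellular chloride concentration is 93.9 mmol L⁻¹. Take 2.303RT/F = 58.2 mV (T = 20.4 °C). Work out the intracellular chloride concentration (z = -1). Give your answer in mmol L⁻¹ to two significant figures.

Nernst: E = (58.2/-1) · log₁₀([out]/[in]), so log₁₀([out]/[in]) = -22.0 × -1 / 58.2 = 0.3780.
[out]/[in] = 10^(0.3780) = 2.388.
[in] = 93.9 / 2.388 = 39.32 mmol L⁻¹.

39 mmol L⁻¹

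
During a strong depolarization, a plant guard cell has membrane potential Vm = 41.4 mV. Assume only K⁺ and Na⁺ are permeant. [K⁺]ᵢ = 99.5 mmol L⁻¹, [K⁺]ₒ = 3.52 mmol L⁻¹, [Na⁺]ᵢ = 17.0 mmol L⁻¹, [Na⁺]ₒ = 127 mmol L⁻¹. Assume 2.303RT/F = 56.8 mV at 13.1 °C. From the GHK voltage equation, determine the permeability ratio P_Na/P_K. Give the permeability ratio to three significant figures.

Let α = P_Na/P_K. GHK: Vm = 56.8·log₁₀[(Kₒ + α·Naₒ)/(Kᵢ + α·Naᵢ)].
10^(Vm/56.8) = 10^(41.4/56.8) = 5.3564
So 5.3564·(Kᵢ + α·Naᵢ) = Kₒ + α·Naₒ → α = (5.3564·99.5 − 3.52) / (127.0 − 5.3564·17.0)
α = (533 − 3.52) / (127.0 − 91.06) = 529.4/35.94 = 14.73

14.7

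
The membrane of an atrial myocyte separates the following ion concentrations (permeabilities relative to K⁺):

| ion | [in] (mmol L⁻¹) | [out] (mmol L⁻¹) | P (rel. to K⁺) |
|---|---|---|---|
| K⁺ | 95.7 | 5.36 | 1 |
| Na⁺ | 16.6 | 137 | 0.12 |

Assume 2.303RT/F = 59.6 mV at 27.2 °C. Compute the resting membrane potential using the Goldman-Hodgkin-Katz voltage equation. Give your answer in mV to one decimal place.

-38.8 mV

Vm = 59.6 · log₁₀[(Σ P·[cation]ₒ + Σ P·[anion]ᵢ) / (Σ P·[cation]ᵢ + Σ P·[anion]ₒ)]
Numerator = 1×5.36 + 0.12×137 = 21.8
Denominator = 1×95.7 + 0.12×16.6 = 97.69
Vm = 59.6 · log₁₀(0.22315) = 59.6 × (-0.6514) = -38.82 mV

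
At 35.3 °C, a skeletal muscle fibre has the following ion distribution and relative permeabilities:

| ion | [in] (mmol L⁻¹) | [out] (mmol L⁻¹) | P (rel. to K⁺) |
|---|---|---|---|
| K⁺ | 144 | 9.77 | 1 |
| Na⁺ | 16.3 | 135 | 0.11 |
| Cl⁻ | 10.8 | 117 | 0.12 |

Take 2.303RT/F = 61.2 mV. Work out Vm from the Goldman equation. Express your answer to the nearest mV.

-48 mV

Vm = 61.2 · log₁₀[(Σ P·[cation]ₒ + Σ P·[anion]ᵢ) / (Σ P·[cation]ᵢ + Σ P·[anion]ₒ)]
Numerator = 1×9.77 + 0.11×135 + 0.12×10.8 = 25.92
Denominator = 1×144 + 0.11×16.3 + 0.12×117 = 159.8
Vm = 61.2 · log₁₀(0.16214) = 61.2 × (-0.7901) = -48.35 mV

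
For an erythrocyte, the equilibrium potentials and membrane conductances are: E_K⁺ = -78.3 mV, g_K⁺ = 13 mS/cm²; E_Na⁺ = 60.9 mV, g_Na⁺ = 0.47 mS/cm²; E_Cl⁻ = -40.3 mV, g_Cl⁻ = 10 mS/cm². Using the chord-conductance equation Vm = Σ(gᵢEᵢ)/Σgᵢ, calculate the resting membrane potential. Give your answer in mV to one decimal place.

-59.3 mV

Σ gᵢEᵢ = 13·(-78.3) + 0.47·(60.9) + 10·(-40.3) = -1392.28
Σ gᵢ = 13 + 0.47 + 10 = 23.47
Vm = -1392.28 / 23.47 = -59.32 mV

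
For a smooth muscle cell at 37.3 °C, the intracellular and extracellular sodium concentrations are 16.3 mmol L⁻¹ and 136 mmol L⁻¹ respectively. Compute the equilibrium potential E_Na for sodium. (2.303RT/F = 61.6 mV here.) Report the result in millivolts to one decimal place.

E = (61.6/z) · log₁₀([Na⁺]_out/[Na⁺]_in) with z = +1.
= (61.6/1) · log₁₀(136/16.3) = 61.60 · log₁₀(8.344)
= 61.60 · (0.9214) = 56.76 mV

56.8 mV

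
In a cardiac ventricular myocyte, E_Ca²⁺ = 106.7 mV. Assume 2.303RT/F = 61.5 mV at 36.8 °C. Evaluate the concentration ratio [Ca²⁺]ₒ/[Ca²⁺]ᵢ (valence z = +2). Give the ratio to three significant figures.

2950

log₁₀([out]/[in]) = E·z/(61.5) = 106.7 × 2 / 61.5 = 3.4699
[out]/[in] = 10^(3.4699) = 2951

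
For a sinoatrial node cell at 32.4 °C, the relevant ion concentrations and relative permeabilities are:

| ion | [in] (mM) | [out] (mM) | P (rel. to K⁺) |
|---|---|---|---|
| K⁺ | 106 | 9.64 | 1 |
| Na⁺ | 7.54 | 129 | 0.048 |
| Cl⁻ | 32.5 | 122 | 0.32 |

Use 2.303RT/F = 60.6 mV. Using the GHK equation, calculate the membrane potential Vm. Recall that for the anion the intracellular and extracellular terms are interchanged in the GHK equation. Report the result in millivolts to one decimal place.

Vm = 60.6 · log₁₀[(Σ P·[cation]ₒ + Σ P·[anion]ᵢ) / (Σ P·[cation]ᵢ + Σ P·[anion]ₒ)]
Numerator = 1×9.64 + 0.048×129 + 0.32×32.5 = 26.23
Denominator = 1×106 + 0.048×7.54 + 0.32×122 = 145.4
Vm = 60.6 · log₁₀(0.18041) = 60.6 × (-0.7437) = -45.07 mV

-45.1 mV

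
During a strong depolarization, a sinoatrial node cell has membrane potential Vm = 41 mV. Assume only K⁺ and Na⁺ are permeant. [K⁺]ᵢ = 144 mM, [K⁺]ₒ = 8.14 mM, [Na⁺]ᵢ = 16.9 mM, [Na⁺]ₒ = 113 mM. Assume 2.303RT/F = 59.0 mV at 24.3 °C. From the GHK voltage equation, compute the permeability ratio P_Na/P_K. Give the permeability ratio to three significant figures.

Let α = P_Na/P_K. GHK: Vm = 59.0·log₁₀[(Kₒ + α·Naₒ)/(Kᵢ + α·Naᵢ)].
10^(Vm/59.0) = 10^(41.0/59.0) = 4.9535
So 4.9535·(Kᵢ + α·Naᵢ) = Kₒ + α·Naₒ → α = (4.9535·144.0 − 8.14) / (113.0 − 4.9535·16.9)
α = (713.3 − 8.14) / (113.0 − 83.71) = 705.2/29.29 = 24.08

24.1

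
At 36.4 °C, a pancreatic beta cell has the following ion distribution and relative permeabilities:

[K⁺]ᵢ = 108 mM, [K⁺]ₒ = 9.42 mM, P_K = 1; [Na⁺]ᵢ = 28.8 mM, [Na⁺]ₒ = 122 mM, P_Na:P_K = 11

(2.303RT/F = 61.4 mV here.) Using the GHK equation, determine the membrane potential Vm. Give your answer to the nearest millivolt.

Vm = 61.4 · log₁₀[(Σ P·[cation]ₒ + Σ P·[anion]ᵢ) / (Σ P·[cation]ᵢ + Σ P·[anion]ₒ)]
Numerator = 1×9.42 + 11×122 = 1351
Denominator = 1×108 + 11×28.8 = 424.8
Vm = 61.4 · log₁₀(3.1813) = 61.4 × (0.5026) = 30.86 mV

31 mV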